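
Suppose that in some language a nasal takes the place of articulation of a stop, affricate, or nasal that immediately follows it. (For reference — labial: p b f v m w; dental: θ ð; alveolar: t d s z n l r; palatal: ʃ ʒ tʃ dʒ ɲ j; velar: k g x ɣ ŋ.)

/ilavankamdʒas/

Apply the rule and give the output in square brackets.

[ilavaŋkaɲdʒas]

/n/ before /k/ (velar) → [ŋ]
/m/ before /dʒ/ (palatal) → [ɲ]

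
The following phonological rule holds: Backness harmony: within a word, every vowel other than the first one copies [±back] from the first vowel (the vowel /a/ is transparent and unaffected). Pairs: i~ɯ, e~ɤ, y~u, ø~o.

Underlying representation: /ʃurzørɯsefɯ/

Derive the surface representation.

/ø/ harmonizes with /u/ ([+back]) → [o]
/e/ harmonizes with /u/ ([+back]) → [ɤ]

[ʃurzorɯsɤfɯ]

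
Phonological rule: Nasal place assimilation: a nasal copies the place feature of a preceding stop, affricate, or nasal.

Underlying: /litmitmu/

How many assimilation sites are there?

/m/ after /t/ (alveolar) → [n]
/m/ after /t/ (alveolar) → [n]
2 segments change.

2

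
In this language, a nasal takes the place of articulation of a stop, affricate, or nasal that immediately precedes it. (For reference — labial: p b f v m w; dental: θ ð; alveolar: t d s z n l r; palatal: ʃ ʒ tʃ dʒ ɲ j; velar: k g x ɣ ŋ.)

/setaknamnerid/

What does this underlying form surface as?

[setakŋammerid]

/n/ after /k/ (velar) → [ŋ]
/n/ after /m/ (labial) → [m]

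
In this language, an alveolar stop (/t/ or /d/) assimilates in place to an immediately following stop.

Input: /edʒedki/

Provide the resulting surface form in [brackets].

[edʒegki]

/d/ before /k/ (velar) → [g]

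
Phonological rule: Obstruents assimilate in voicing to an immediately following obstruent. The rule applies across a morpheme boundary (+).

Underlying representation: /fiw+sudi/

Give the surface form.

[fiw+sudi]

no segment meets the rule's conditions; no change.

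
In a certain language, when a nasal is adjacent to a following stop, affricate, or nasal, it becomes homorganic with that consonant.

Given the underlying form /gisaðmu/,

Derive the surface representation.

[gisaðmu]

no segment meets the rule's conditions; no change.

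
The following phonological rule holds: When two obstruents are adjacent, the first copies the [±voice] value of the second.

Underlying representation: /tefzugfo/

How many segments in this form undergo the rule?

2

/f/ before /z/ (voiced) → [v]
/g/ before /f/ (voiceless) → [k]
2 segments change.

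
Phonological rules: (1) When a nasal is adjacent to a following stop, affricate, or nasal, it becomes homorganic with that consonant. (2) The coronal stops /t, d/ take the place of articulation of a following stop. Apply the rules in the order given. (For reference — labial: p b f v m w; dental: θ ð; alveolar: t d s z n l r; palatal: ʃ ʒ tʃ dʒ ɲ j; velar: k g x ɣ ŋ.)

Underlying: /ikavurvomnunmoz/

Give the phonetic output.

Rule 1: /m/ before /n/ (alveolar) → [n]
Rule 1: /n/ before /m/ (labial) → [m]
After rule 1: ikavurvonnummoz
Rule 2: no segment meets the rule's conditions; no change.

[ikavurvonnummoz]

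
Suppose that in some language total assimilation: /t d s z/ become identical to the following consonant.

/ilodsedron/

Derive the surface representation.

/d/ before /s/ → [s] (total assimilation)
/d/ before /r/ → [r] (total assimilation)

[ilosserron]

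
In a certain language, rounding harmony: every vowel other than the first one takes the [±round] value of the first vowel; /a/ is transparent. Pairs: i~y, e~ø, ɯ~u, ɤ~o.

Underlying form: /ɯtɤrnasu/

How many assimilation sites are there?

1

/u/ harmonizes with /ɯ/ ([-round]) → [ɯ]
1 segment changes.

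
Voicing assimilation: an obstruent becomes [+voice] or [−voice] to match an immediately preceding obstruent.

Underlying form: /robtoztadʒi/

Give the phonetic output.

/t/ after /b/ (voiced) → [d]
/t/ after /z/ (voiced) → [d]

[robdozdadʒi]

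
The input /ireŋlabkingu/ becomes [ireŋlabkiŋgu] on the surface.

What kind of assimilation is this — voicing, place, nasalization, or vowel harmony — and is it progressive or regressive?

/n/→[ŋ].
Each target copies a feature from the following segment, so the direction is regressive.

place assimilation, regressive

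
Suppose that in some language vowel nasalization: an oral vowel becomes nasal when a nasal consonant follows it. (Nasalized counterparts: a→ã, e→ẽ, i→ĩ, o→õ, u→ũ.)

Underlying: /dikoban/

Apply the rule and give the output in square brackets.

/a/ before nasal /n/ → [ã]

[dikobãn]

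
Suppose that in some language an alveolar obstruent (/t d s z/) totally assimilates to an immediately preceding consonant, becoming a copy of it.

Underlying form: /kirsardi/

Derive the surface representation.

/s/ after /r/ → [r] (total assimilation)
/d/ after /r/ → [r] (total assimilation)

[kirrarri]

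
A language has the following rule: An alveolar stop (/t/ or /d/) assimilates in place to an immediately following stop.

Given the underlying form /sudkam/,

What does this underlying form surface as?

[sugkam]

/d/ before /k/ (velar) → [g]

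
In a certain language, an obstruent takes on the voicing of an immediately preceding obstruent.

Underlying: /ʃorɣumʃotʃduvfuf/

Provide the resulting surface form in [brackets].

[ʃorɣumʃotʃtuvvuf]

/d/ after /tʃ/ (voiceless) → [t]
/f/ after /v/ (voiced) → [v]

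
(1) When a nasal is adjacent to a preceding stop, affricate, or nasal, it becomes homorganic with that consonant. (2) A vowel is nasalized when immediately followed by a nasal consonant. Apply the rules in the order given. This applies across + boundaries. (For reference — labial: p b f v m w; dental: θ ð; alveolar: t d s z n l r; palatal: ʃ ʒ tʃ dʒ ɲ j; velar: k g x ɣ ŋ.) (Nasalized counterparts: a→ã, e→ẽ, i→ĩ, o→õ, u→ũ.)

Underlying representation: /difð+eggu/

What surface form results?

Rule 1: no segment meets the rule's conditions; no change.
After rule 1: difð+eggu
Rule 2: no segment meets the rule's conditions; no change.

[difð+eggu]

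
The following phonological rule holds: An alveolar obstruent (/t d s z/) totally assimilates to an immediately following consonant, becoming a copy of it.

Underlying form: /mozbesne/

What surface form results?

/z/ before /b/ → [b] (total assimilation)
/s/ before /n/ → [n] (total assimilation)

[mobbenne]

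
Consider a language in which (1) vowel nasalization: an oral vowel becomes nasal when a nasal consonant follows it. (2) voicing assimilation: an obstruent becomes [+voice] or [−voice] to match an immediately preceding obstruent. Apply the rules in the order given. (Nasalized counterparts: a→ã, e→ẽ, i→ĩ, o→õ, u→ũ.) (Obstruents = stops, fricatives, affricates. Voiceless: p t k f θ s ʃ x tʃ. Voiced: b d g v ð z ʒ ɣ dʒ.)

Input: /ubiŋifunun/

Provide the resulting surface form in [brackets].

Rule 1: /i/ before nasal /ŋ/ → [ĩ]
Rule 1: /u/ before nasal /n/ → [ũ]
Rule 1: /u/ before nasal /n/ → [ũ]
After rule 1: ubĩŋifũnũn
Rule 2: no segment meets the rule's conditions; no change.

[ubĩŋifũnũn]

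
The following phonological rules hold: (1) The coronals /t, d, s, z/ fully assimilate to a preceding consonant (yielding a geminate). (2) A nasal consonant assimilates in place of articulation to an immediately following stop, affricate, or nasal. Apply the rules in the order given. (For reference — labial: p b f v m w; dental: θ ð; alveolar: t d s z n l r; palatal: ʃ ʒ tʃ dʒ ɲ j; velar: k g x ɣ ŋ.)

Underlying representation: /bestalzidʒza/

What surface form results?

Rule 1: /t/ after /s/ → [s] (total assimilation)
Rule 1: /z/ after /l/ → [l] (total assimilation)
Rule 1: /z/ after /dʒ/ → [dʒ] (total assimilation)
After rule 1: bessallidʒdʒa
Rule 2: no segment meets the rule's conditions; no change.

[bessallidʒdʒa]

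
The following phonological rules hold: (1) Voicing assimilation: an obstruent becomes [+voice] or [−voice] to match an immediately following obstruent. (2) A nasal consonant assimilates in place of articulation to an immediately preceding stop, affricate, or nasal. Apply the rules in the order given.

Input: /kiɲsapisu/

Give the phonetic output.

Rule 1: no segment meets the rule's conditions; no change.
After rule 1: kiɲsapisu
Rule 2: no segment meets the rule's conditions; no change.

[kiɲsapisu]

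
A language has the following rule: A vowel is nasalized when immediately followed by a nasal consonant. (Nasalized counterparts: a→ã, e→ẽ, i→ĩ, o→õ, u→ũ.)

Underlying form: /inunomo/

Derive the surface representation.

[ĩnũnõmo]

/i/ before nasal /n/ → [ĩ]
/u/ before nasal /n/ → [ũ]
/o/ before nasal /m/ → [õ]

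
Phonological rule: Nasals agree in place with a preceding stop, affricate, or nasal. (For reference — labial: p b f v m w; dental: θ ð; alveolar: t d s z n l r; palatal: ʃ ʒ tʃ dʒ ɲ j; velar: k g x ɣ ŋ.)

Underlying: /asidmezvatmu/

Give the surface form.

[asidnezvatnu]

/m/ after /d/ (alveolar) → [n]
/m/ after /t/ (alveolar) → [n]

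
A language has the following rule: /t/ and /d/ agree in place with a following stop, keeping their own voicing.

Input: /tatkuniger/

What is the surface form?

[takkuniger]

/t/ before /k/ (velar) → [k]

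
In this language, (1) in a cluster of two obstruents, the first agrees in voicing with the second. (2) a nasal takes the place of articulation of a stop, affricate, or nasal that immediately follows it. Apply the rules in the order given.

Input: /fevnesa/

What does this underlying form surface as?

[fevnesa]

Rule 1: no segment meets the rule's conditions; no change.
After rule 1: fevnesa
Rule 2: no segment meets the rule's conditions; no change.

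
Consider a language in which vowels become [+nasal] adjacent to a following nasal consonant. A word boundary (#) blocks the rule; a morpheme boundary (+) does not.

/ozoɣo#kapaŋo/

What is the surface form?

[ozoɣo#kapãŋo]

/a/ before nasal /ŋ/ → [ã]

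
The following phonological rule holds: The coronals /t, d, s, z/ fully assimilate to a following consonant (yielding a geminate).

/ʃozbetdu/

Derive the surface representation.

/z/ before /b/ → [b] (total assimilation)
/t/ before /d/ → [d] (total assimilation)

[ʃobbeddu]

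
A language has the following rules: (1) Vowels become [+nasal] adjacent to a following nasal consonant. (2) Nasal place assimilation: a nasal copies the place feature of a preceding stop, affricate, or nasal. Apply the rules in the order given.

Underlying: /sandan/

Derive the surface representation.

[sãndãn]

Rule 1: /a/ before nasal /n/ → [ã]
Rule 1: /a/ before nasal /n/ → [ã]
After rule 1: sãndãn
Rule 2: no segment meets the rule's conditions; no change.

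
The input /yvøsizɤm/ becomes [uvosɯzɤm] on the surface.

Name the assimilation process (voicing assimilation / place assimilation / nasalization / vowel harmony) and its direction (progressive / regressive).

/y/→[u] /ø/→[o] /i/→[ɯ].
Vowels agree with the last vowel, so the harmony is regressive.

vowel harmony, regressive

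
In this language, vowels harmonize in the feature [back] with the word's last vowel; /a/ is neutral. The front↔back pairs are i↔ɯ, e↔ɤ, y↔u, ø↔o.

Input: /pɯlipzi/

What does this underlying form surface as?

[pilipzi]

/ɯ/ harmonizes with /i/ ([-back]) → [i]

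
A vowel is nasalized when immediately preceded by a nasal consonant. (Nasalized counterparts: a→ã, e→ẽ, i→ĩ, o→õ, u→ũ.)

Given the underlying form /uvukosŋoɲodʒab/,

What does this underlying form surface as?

/o/ after nasal /ŋ/ → [õ]
/o/ after nasal /ɲ/ → [õ]

[uvukosŋõɲõdʒab]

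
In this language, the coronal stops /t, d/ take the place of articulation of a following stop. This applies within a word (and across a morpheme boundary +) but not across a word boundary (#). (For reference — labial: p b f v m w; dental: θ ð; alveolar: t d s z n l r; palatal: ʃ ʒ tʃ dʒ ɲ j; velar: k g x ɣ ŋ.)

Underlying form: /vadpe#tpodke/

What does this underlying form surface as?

/d/ before /p/ (labial) → [b]
/t/ before /p/ (labial) → [p]
/d/ before /k/ (velar) → [g]

[vabpe#ppogke]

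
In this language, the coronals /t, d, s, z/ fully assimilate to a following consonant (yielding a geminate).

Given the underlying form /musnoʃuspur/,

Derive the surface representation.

[munnoʃuppur]

/s/ before /n/ → [n] (total assimilation)
/s/ before /p/ → [p] (total assimilation)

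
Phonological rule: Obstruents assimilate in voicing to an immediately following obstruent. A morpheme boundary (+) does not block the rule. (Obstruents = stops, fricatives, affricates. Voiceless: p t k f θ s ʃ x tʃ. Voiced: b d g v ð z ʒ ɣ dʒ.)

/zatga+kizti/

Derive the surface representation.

[zadga+kisti]

/t/ before /g/ (voiced) → [d]
/z/ before /t/ (voiceless) → [s]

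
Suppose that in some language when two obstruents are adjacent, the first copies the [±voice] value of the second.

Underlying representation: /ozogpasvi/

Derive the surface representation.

/g/ before /p/ (voiceless) → [k]
/s/ before /v/ (voiced) → [z]

[ozokpazvi]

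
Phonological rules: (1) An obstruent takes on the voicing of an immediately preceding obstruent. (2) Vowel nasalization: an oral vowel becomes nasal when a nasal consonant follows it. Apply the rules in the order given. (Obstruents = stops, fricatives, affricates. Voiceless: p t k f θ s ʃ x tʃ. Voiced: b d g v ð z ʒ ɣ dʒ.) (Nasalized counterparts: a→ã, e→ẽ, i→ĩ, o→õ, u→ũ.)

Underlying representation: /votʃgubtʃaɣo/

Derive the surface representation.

[votʃkubdʒaɣo]

Rule 1: /g/ after /tʃ/ (voiceless) → [k]
Rule 1: /tʃ/ after /b/ (voiced) → [dʒ]
After rule 1: votʃkubdʒaɣo
Rule 2: no segment meets the rule's conditions; no change.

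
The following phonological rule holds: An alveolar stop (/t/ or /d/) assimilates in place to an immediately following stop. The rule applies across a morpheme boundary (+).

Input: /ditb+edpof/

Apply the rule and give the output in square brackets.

[dipb+ebpof]

/t/ before /b/ (labial) → [p]
/d/ before /p/ (labial) → [b]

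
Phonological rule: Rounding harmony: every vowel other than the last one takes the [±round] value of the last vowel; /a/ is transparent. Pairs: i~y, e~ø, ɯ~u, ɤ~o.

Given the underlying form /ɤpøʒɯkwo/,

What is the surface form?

[opøʒukwo]

/ɤ/ harmonizes with /o/ ([+round]) → [o]
/ɯ/ harmonizes with /o/ ([+round]) → [u]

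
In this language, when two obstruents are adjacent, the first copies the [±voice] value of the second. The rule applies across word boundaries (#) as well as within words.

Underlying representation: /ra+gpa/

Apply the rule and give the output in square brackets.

/g/ before /p/ (voiceless) → [k]

[ra+kpa]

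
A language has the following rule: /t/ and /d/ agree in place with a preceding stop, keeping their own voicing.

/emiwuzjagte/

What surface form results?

[emiwuzjagke]

/t/ after /g/ (velar) → [k]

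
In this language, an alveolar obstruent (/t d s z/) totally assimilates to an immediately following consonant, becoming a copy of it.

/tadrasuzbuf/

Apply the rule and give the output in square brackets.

[tarrasubbuf]

/d/ before /r/ → [r] (total assimilation)
/z/ before /b/ → [b] (total assimilation)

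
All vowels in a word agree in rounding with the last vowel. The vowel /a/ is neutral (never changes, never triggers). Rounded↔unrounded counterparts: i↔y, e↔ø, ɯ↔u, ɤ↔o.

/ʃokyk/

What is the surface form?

[ʃokyk]

no segment meets the rule's conditions; no change.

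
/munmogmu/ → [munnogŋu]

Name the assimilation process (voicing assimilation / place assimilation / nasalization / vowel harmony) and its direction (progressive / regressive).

place assimilation, progressive

/m/→[n] /m/→[ŋ].
Each target copies a feature from the preceding segment, so the direction is progressive.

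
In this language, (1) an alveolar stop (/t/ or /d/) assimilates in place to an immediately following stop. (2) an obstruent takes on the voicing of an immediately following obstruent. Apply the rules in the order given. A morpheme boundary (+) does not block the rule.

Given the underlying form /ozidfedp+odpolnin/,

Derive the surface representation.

Rule 1: /d/ before /p/ (labial) → [b]
Rule 1: /d/ before /p/ (labial) → [b]
After rule 1: ozidfebp+obpolnin
Rule 2: /d/ before /f/ (voiceless) → [t]
Rule 2: /b/ before /p/ (voiceless) → [p]
Rule 2: /b/ before /p/ (voiceless) → [p]

[ozitfepp+oppolnin]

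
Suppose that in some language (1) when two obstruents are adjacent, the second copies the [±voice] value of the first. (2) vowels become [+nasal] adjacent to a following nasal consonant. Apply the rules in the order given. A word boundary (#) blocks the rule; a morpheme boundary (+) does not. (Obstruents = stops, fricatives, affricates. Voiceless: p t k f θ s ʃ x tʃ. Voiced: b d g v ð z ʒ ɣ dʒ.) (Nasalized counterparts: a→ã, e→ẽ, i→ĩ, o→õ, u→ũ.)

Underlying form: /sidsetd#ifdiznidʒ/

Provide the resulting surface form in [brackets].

Rule 1: /s/ after /d/ (voiced) → [z]
Rule 1: /d/ after /t/ (voiceless) → [t]
Rule 1: /d/ after /f/ (voiceless) → [t]
After rule 1: sidzett#iftiznidʒ
Rule 2: no segment meets the rule's conditions; no change.

[sidzett#iftiznidʒ]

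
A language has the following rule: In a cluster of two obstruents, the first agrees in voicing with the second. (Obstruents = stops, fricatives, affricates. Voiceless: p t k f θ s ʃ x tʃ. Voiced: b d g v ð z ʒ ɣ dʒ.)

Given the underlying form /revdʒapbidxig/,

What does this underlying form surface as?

[revdʒabbitxig]

/p/ before /b/ (voiced) → [b]
/d/ before /x/ (voiceless) → [t]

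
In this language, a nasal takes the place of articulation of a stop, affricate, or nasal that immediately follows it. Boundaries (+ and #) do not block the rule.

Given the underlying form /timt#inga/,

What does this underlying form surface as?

/m/ before /t/ (alveolar) → [n]
/n/ before /g/ (velar) → [ŋ]

[tint#iŋga]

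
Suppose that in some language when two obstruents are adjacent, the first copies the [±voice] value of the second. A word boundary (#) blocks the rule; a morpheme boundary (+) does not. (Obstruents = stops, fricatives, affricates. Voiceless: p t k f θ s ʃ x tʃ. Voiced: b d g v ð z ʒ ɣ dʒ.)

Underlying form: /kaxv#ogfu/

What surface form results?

/x/ before /v/ (voiced) → [ɣ]
/g/ before /f/ (voiceless) → [k]

[kaɣv#okfu]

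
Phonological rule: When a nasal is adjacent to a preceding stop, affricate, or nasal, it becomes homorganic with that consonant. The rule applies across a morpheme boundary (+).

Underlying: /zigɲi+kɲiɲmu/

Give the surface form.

/ɲ/ after /g/ (velar) → [ŋ]
/ɲ/ after /k/ (velar) → [ŋ]
/m/ after /ɲ/ (palatal) → [ɲ]

[zigŋi+kŋiɲɲu]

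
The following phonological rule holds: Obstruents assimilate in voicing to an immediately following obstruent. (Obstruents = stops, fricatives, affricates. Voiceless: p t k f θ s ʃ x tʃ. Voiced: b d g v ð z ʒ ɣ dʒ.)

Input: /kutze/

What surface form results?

/t/ before /z/ (voiced) → [d]

[kudze]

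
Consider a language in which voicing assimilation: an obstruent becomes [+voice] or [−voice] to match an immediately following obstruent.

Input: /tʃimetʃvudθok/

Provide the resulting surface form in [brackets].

/tʃ/ before /v/ (voiced) → [dʒ]
/d/ before /θ/ (voiceless) → [t]

[tʃimedʒvutθok]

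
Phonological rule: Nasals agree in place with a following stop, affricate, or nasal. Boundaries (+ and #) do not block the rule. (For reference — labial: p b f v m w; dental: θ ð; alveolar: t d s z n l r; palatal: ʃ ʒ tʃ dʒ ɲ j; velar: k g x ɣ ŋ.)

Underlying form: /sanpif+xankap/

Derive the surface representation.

[sampif+xaŋkap]

/n/ before /p/ (labial) → [m]
/n/ before /k/ (velar) → [ŋ]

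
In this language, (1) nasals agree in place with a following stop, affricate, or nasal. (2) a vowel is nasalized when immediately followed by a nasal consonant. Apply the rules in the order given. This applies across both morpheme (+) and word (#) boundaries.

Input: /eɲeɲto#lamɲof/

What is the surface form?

[ẽɲẽnto#lãɲɲof]

Rule 1: /ɲ/ before /t/ (alveolar) → [n]
Rule 1: /m/ before /ɲ/ (palatal) → [ɲ]
After rule 1: eɲento#laɲɲof
Rule 2: /e/ before nasal /ɲ/ → [ẽ]
Rule 2: /e/ before nasal /n/ → [ẽ]
Rule 2: /a/ before nasal /ɲ/ → [ã]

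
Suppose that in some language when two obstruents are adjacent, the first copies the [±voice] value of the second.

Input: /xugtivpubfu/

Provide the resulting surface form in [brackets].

[xuktifpupfu]

/g/ before /t/ (voiceless) → [k]
/v/ before /p/ (voiceless) → [f]
/b/ before /f/ (voiceless) → [p]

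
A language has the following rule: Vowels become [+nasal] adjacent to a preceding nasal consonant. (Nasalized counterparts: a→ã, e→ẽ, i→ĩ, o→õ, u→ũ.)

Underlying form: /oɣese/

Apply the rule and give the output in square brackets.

no segment meets the rule's conditions; no change.

[oɣese]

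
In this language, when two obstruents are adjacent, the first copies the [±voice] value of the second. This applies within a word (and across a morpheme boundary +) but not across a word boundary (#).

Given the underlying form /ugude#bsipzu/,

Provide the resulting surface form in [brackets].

/b/ before /s/ (voiceless) → [p]
/p/ before /z/ (voiced) → [b]

[ugude#psibzu]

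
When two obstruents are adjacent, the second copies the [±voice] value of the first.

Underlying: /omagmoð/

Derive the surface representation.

no segment meets the rule's conditions; no change.

[omagmoð]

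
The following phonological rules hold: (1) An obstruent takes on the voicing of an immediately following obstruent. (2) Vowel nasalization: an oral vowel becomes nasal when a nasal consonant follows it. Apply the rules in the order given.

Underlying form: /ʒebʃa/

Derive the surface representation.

Rule 1: /b/ before /ʃ/ (voiceless) → [p]
After rule 1: ʒepʃa
Rule 2: no segment meets the rule's conditions; no change.

[ʒepʃa]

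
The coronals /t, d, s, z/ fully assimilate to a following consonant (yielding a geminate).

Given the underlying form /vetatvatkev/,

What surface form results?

/t/ before /v/ → [v] (total assimilation)
/t/ before /k/ → [k] (total assimilation)

[vetavvakkev]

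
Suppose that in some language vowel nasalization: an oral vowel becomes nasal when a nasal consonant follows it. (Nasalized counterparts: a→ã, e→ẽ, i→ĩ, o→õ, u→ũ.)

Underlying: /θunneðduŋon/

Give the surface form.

/u/ before nasal /n/ → [ũ]
/u/ before nasal /ŋ/ → [ũ]
/o/ before nasal /n/ → [õ]

[θũnneðdũŋõn]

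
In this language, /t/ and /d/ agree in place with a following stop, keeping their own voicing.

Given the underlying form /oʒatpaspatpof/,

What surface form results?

[oʒappaspappof]

/t/ before /p/ (labial) → [p]
/t/ before /p/ (labial) → [p]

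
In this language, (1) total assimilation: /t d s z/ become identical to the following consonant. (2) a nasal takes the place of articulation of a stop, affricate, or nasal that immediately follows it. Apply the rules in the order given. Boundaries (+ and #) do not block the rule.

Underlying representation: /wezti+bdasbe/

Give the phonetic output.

[wetti+bdabbe]

Rule 1: /z/ before /t/ → [t] (total assimilation)
Rule 1: /s/ before /b/ → [b] (total assimilation)
After rule 1: wetti+bdabbe
Rule 2: no segment meets the rule's conditions; no change.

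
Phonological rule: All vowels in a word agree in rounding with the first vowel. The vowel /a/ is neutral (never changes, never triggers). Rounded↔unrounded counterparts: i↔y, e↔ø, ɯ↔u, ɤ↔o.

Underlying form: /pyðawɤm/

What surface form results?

/ɤ/ harmonizes with /y/ ([+round]) → [o]

[pyðawom]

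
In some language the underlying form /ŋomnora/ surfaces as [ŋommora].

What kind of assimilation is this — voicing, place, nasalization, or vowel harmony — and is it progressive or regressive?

/n/→[m].
Each target copies a feature from the preceding segment, so the direction is progressive.

place assimilation, progressive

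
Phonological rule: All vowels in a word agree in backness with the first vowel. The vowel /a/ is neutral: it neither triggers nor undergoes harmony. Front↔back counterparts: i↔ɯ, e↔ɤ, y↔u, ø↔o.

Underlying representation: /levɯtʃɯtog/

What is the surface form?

[levitʃitøg]

/ɯ/ harmonizes with /e/ ([-back]) → [i]
/ɯ/ harmonizes with /e/ ([-back]) → [i]
/o/ harmonizes with /e/ ([-back]) → [ø]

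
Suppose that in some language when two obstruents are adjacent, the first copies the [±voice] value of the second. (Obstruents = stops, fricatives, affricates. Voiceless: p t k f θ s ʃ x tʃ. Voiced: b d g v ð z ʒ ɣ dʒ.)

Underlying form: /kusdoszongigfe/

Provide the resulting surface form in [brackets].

/s/ before /d/ (voiced) → [z]
/s/ before /z/ (voiced) → [z]
/g/ before /f/ (voiceless) → [k]

[kuzdozzongikfe]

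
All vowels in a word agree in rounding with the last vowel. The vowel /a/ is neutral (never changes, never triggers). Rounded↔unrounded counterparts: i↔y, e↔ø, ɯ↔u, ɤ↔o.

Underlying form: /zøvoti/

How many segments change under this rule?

2

/ø/ harmonizes with /i/ ([-round]) → [e]
/o/ harmonizes with /i/ ([-round]) → [ɤ]
2 segments change.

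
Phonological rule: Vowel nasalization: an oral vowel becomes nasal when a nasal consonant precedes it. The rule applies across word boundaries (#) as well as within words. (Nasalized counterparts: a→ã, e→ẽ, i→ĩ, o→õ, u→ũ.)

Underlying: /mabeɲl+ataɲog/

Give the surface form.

[mãbeɲl+ataɲõg]

/a/ after nasal /m/ → [ã]
/o/ after nasal /ɲ/ → [õ]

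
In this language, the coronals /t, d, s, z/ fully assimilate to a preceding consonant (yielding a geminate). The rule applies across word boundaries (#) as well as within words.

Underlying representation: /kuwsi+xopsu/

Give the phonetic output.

/s/ after /w/ → [w] (total assimilation)
/s/ after /p/ → [p] (total assimilation)

[kuwwi+xoppu]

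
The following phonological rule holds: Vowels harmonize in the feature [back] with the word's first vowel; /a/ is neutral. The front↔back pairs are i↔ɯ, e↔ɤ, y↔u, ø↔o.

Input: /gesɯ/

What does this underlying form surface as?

/ɯ/ harmonizes with /e/ ([-back]) → [i]

[gesi]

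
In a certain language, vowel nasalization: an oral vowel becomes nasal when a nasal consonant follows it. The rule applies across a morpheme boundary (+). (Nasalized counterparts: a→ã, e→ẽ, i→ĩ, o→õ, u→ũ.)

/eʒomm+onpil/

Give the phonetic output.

/o/ before nasal /m/ → [õ]
/o/ before nasal /n/ → [õ]

[eʒõmm+õnpil]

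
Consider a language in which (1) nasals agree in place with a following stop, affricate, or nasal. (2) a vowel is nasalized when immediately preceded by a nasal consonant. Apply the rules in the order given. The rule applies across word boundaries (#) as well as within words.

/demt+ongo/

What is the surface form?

[dent+oŋgo]

Rule 1: /m/ before /t/ (alveolar) → [n]
Rule 1: /n/ before /g/ (velar) → [ŋ]
After rule 1: dent+oŋgo
Rule 2: no segment meets the rule's conditions; no change.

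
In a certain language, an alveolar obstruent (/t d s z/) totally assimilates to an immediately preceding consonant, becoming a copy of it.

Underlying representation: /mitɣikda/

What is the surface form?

[mitɣikka]

/d/ after /k/ → [k] (total assimilation)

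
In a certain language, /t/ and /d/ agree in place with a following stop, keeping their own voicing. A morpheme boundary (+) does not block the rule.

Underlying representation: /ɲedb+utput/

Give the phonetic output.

/d/ before /b/ (labial) → [b]
/t/ before /p/ (labial) → [p]

[ɲebb+upput]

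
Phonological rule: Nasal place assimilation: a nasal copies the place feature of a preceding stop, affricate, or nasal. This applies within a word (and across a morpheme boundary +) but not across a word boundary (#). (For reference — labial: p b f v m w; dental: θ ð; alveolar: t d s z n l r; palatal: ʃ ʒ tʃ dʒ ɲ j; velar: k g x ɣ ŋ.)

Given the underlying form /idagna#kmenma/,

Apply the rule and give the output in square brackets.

/n/ after /g/ (velar) → [ŋ]
/m/ after /k/ (velar) → [ŋ]
/m/ after /n/ (alveolar) → [n]

[idagŋa#kŋenna]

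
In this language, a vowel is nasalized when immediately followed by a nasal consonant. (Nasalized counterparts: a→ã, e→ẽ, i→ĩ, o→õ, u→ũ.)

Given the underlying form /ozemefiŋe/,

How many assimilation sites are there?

/e/ before nasal /m/ → [ẽ]
/i/ before nasal /ŋ/ → [ĩ]
2 segments change.

2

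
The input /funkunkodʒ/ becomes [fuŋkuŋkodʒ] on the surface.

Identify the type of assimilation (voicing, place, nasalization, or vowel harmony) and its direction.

/n/→[ŋ] /n/→[ŋ].
Each target copies a feature from the following segment, so the direction is regressive.

place assimilation, regressive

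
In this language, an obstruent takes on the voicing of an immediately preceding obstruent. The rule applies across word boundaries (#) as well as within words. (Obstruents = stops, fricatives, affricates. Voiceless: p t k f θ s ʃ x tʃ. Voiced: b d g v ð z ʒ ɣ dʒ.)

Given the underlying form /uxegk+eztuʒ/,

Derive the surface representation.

/k/ after /g/ (voiced) → [g]
/t/ after /z/ (voiced) → [d]

[uxegg+ezduʒ]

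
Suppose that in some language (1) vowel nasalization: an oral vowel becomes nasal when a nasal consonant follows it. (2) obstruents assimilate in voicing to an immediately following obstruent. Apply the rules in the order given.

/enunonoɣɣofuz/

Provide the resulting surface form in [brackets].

Rule 1: /e/ before nasal /n/ → [ẽ]
Rule 1: /u/ before nasal /n/ → [ũ]
Rule 1: /o/ before nasal /n/ → [õ]
After rule 1: ẽnũnõnoɣɣofuz
Rule 2: no segment meets the rule's conditions; no change.

[ẽnũnõnoɣɣofuz]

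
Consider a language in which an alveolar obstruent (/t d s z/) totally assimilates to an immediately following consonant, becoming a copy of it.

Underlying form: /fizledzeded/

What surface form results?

[fillezzeded]

/z/ before /l/ → [l] (total assimilation)
/d/ before /z/ → [z] (total assimilation)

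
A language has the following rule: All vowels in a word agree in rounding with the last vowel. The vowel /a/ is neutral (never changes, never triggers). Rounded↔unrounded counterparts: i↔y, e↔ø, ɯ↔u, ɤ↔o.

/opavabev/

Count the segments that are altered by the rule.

1

/o/ harmonizes with /e/ ([-round]) → [ɤ]
1 segment changes.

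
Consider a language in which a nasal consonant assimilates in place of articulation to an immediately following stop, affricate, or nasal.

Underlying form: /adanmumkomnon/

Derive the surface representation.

/n/ before /m/ (labial) → [m]
/m/ before /k/ (velar) → [ŋ]
/m/ before /n/ (alveolar) → [n]

[adammuŋkonnon]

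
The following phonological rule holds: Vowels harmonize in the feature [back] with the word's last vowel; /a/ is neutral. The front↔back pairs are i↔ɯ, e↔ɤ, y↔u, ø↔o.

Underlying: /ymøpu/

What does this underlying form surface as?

/y/ harmonizes with /u/ ([+back]) → [u]
/ø/ harmonizes with /u/ ([+back]) → [o]

[umopu]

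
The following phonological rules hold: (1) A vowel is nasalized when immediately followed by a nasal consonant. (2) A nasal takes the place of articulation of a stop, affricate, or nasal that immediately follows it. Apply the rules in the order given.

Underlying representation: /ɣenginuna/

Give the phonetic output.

Rule 1: /e/ before nasal /n/ → [ẽ]
Rule 1: /i/ before nasal /n/ → [ĩ]
Rule 1: /u/ before nasal /n/ → [ũ]
After rule 1: ɣẽngĩnũna
Rule 2: /n/ before /g/ (velar) → [ŋ]

[ɣẽŋgĩnũna]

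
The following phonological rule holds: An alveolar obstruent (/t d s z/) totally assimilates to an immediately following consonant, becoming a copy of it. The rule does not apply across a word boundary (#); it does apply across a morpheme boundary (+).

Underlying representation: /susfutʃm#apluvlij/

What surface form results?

[suffutʃm#apluvlij]

/s/ before /f/ → [f] (total assimilation)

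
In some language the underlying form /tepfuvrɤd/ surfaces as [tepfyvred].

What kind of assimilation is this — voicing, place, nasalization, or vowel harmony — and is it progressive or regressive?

vowel harmony, progressive

/u/→[y] /ɤ/→[e].
Vowels agree with the first vowel, so the harmony is progressive.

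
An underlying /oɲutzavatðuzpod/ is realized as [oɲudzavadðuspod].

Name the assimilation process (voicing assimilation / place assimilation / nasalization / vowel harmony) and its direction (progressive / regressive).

/t/→[d] /t/→[d] /z/→[s].
Each target copies a feature from the following segment, so the direction is regressive.

voicing assimilation, regressive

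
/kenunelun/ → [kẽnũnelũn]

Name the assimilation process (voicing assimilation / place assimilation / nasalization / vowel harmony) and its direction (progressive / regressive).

/e/→[ẽ] /u/→[ũ] /u/→[ũ].
Each target copies a feature from the following segment, so the direction is regressive.

nasalization, regressive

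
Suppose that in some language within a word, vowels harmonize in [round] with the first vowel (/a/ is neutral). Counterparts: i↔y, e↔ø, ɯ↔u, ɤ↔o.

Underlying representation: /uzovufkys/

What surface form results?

no segment meets the rule's conditions; no change.

[uzovufkys]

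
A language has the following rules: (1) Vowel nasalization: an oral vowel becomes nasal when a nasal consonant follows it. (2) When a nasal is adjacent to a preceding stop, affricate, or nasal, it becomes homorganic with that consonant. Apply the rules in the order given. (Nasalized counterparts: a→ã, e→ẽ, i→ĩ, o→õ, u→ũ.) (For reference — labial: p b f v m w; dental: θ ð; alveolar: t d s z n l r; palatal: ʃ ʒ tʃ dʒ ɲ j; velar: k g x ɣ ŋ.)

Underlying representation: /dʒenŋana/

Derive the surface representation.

Rule 1: /e/ before nasal /n/ → [ẽ]
Rule 1: /a/ before nasal /n/ → [ã]
After rule 1: dʒẽnŋãna
Rule 2: /ŋ/ after /n/ (alveolar) → [n]

[dʒẽnnãna]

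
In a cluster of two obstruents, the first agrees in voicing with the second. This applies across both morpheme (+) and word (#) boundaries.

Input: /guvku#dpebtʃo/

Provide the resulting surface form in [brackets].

[gufku#tpeptʃo]

/v/ before /k/ (voiceless) → [f]
/d/ before /p/ (voiceless) → [t]
/b/ before /tʃ/ (voiceless) → [p]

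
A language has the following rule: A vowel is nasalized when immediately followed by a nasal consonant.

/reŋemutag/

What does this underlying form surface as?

[rẽŋẽmutag]

/e/ before nasal /ŋ/ → [ẽ]
/e/ before nasal /m/ → [ẽ]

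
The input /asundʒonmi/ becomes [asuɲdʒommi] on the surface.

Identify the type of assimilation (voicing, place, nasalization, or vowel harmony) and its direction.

/n/→[ɲ] /n/→[m].
Each target copies a feature from the following segment, so the direction is regressive.

place assimilation, regressive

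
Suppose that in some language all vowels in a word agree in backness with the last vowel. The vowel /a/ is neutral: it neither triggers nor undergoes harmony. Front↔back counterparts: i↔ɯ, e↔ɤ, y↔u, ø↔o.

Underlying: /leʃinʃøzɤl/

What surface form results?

[lɤʃɯnʃozɤl]

/e/ harmonizes with /ɤ/ ([+back]) → [ɤ]
/i/ harmonizes with /ɤ/ ([+back]) → [ɯ]
/ø/ harmonizes with /ɤ/ ([+back]) → [o]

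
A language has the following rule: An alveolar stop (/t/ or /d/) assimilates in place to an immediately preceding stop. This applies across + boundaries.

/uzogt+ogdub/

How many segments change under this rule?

/t/ after /g/ (velar) → [k]
/d/ after /g/ (velar) → [g]
2 segments change.

2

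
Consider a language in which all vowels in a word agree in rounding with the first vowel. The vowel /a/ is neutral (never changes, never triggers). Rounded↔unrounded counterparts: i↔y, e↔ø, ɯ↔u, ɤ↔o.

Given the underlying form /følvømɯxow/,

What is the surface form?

[følvømuxow]

/ɯ/ harmonizes with /ø/ ([+round]) → [u]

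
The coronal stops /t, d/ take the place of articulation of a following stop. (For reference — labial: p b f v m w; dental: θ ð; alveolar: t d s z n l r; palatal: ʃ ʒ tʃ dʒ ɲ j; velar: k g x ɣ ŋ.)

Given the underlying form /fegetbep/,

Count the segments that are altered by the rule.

1

/t/ before /b/ (labial) → [p]
1 segment changes.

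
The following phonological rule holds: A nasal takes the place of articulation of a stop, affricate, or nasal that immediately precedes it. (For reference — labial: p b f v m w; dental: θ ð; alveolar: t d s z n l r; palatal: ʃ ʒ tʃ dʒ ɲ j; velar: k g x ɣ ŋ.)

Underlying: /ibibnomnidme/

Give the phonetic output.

[ibibmommidne]

/n/ after /b/ (labial) → [m]
/n/ after /m/ (labial) → [m]
/m/ after /d/ (alveolar) → [n]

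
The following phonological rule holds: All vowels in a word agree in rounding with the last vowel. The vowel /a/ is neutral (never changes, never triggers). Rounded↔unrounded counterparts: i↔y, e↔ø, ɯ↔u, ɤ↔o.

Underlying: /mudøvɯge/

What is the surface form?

[mɯdevɯge]

/u/ harmonizes with /e/ ([-round]) → [ɯ]
/ø/ harmonizes with /e/ ([-round]) → [e]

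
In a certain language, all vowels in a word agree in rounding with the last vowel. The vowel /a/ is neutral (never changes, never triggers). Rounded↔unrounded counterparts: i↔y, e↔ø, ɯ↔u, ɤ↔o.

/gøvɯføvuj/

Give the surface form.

[gøvuføvuj]

/ɯ/ harmonizes with /u/ ([+round]) → [u]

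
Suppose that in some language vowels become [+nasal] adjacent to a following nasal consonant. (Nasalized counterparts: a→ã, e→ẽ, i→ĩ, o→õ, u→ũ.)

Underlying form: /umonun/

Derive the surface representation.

[ũmõnũn]

/u/ before nasal /m/ → [ũ]
/o/ before nasal /n/ → [õ]
/u/ before nasal /n/ → [ũ]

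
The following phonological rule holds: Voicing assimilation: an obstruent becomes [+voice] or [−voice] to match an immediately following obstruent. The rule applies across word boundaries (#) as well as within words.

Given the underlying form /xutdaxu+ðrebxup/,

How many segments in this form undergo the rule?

2

/t/ before /d/ (voiced) → [d]
/b/ before /x/ (voiceless) → [p]
2 segments change.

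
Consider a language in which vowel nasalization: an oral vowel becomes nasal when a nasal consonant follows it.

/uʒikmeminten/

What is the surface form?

[uʒikmẽmĩntẽn]

/e/ before nasal /m/ → [ẽ]
/i/ before nasal /n/ → [ĩ]
/e/ before nasal /n/ → [ẽ]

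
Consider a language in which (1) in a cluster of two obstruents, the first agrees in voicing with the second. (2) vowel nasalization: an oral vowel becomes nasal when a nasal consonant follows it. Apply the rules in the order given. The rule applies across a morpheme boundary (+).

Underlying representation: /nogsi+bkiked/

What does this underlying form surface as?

Rule 1: /g/ before /s/ (voiceless) → [k]
Rule 1: /b/ before /k/ (voiceless) → [p]
After rule 1: noksi+pkiked
Rule 2: no segment meets the rule's conditions; no change.

[noksi+pkiked]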